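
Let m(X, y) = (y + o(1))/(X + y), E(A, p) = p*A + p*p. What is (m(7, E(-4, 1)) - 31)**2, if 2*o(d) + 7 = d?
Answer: 4225/4 ≈ 1056.3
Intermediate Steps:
o(d) = -7/2 + d/2
E(A, p) = p**2 + A*p (E(A, p) = A*p + p**2 = p**2 + A*p)
m(X, y) = (-3 + y)/(X + y) (m(X, y) = (y + (-7/2 + (1/2)*1))/(X + y) = (y + (-7/2 + 1/2))/(X + y) = (y - 3)/(X + y) = (-3 + y)/(X + y))
(m(7, E(-4, 1)) - 31)**2 = ((-3 + 1*(-4 + 1))/(7 + 1*(-4 + 1)) - 31)**2 = ((-3 + 1*(-3))/(7 + 1*(-3)) - 31)**2 = ((-3 - 3)/(7 - 3) - 31)**2 = (-6/4 - 31)**2 = ((1/4)*(-6) - 31)**2 = (-3/2 - 31)**2 = (-65/2)**2 = 4225/4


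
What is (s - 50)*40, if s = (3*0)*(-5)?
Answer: -2000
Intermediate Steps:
s = 0 (s = 0*(-5) = 0)
(s - 50)*40 = (0 - 50)*40 = -50*40 = -2000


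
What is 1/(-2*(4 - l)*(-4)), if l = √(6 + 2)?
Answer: 1/16 + √2/32 ≈ 0.10669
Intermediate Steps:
l = 2*√2 (l = √8 = 2*√2 ≈ 2.8284)
1/(-2*(4 - l)*(-4)) = 1/(-2*(4 - 2*√2)*(-4)) = 1/((-8 + 4*√2)*(-4)) = 1/(32 - 16*√2)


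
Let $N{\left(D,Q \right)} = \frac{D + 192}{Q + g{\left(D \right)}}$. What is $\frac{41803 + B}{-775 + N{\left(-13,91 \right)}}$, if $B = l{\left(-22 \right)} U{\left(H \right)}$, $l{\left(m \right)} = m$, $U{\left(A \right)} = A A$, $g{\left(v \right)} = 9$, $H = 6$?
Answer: $- \frac{4101100}{77321} \approx -53.04$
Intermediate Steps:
$U{\left(A \right)} = A^{2}$
$B = -792$ ($B = - 22 \cdot 6^{2} = \left(-22\right) 36 = -792$)
$N{\left(D,Q \right)} = \frac{192 + D}{9 + Q}$ ($N{\left(D,Q \right)} = \frac{D + 192}{Q + 9} = \frac{192 + D}{9 + Q}$)
$\frac{41803 + B}{-775 + N{\left(-13,91 \right)}} = \frac{41803 - 792}{-775 + \frac{192 - 13}{9 + 91}} = \frac{41011}{-775 + \frac{1}{100} \cdot 179} = \frac{41011}{-775 + \frac{179}{100}} = \frac{41011}{- \frac{77321}{100}} = 41011 \left(- \frac{100}{77321}\right) = - \frac{4101100}{77321}$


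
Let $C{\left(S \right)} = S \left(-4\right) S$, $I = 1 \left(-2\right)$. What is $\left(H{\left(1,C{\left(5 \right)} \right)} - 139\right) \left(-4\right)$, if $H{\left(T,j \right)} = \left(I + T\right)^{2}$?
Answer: $552$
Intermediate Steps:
$I = -2$
$C{\left(S \right)} = - 4 S^{2}$ ($C{\left(S \right)} = - 4 S S = - 4 S^{2}$)
$H{\left(T,j \right)} = \left(-2 + T\right)^{2}$
$\left(H{\left(1,C{\left(5 \right)} \right)} - 139\right) \left(-4\right) = \left(\left(-2 + 1\right)^{2} - 139\right) \left(-4\right) = \left(\left(-1\right)^{2} - 139\right) \left(-4\right) = \left(1 - 139\right) \left(-4\right) = \left(-138\right) \left(-4\right) = 552$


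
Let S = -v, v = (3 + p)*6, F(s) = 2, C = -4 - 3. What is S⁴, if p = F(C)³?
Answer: 18974736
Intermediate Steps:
C = -7
p = 8 (p = 2³ = 8)
v = 66 (v = (3 + 8)*6 = 11*6 = 66)
S = -66 (S = -1*66 = -66)
S⁴ = (-66)⁴ = 18974736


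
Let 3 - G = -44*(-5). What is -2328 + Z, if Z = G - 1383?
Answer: -3928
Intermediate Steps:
G = -217 (G = 3 - (-44)*(-5) = 3 - 1*220 = 3 - 220 = -217)
Z = -1600 (Z = -217 - 1383 = -1600)
-2328 + Z = -2328 - 1600 = -3928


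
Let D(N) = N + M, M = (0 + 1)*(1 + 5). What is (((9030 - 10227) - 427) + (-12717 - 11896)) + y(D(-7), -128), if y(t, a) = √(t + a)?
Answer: -26237 + I*√129 ≈ -26237.0 + 11.358*I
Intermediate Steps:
M = 6 (M = 1*6 = 6)
D(N) = 6 + N (D(N) = N + 6 = 6 + N)
y(t, a) = √(a + t)
(((9030 - 10227) - 427) + (-12717 - 11896)) + y(D(-7), -128) = (((9030 - 10227) - 427) + (-12717 - 11896)) + √(-128 + (6 - 7)) = ((-1197 - 427) - 24613) + √(-128 - 1) = (-1624 - 24613) + √(-129) = -26237 + I*√129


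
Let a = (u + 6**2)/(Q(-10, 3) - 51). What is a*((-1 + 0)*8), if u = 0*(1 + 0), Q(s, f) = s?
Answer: 288/61 ≈ 4.7213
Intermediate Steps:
u = 0 (u = 0*1 = 0)
a = -36/61 (a = (0 + 6**2)/(-10 - 51) = (0 + 36)/(-61) = 36*(-1/61) = -36/61 ≈ -0.59016)
a*((-1 + 0)*8) = -36*(-1 + 0)*8/61 = -(-36)*8/61 = -36/61*(-8) = 288/61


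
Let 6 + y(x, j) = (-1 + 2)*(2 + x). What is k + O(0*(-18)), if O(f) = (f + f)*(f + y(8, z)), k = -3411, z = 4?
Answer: -3411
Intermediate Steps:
y(x, j) = -4 + x (y(x, j) = -6 + (-1 + 2)*(2 + x) = -6 + 1*(2 + x) = -6 + (2 + x) = -4 + x)
O(f) = 2*f*(4 + f) (O(f) = (f + f)*(f + (-4 + 8)) = (2*f)*(f + 4) = (2*f)*(4 + f) = 2*f*(4 + f))
k + O(0*(-18)) = -3411 + 2*(0*(-18))*(4 + 0*(-18)) = -3411 + 2*0*(4 + 0) = -3411 + 2*0*4 = -3411 + 0 = -3411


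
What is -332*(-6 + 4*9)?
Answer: -9960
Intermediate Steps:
-332*(-6 + 4*9) = -332*(-6 + 36) = -332*30 = -9960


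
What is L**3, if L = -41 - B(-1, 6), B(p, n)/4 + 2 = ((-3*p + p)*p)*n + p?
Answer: 6859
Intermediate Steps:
B(p, n) = -8 + 4*p - 8*n*p**2 (B(p, n) = -8 + 4*(((-3*p + p)*p)*n + p) = -8 + 4*(((-2*p)*p)*n + p) = -8 + 4*((-2*p**2)*n + p) = -8 + 4*(-2*n*p**2 + p) = -8 + 4*(p - 2*n*p**2) = -8 + (4*p - 8*n*p**2) = -8 + 4*p - 8*n*p**2)
L = 19 (L = -41 - (-8 + 4*(-1) - 8*6*(-1)**2) = -41 - (-8 - 4 - 8*6*1) = -41 - (-8 - 4 - 48) = -41 - 1*(-60) = -41 + 60 = 19)
L**3 = 19**3 = 6859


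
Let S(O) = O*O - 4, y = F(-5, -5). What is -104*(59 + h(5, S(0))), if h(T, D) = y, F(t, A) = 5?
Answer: -6656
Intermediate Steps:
y = 5
S(O) = -4 + O² (S(O) = O² - 4 = -4 + O²)
h(T, D) = 5
-104*(59 + h(5, S(0))) = -104*(59 + 5) = -104*64 = -6656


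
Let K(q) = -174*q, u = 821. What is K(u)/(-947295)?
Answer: 47618/315765 ≈ 0.15080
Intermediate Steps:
K(u)/(-947295) = -174*821/(-947295) = -142854*(-1/947295) = 47618/315765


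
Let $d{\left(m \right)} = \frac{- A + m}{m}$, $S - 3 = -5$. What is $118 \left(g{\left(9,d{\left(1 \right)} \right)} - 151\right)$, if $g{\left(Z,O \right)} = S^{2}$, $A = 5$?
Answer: $-17346$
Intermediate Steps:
$S = -2$ ($S = 3 - 5 = -2$)
$d{\left(m \right)} = \frac{-5 + m}{m}$ ($d{\left(m \right)} = \frac{\left(-1\right) 5 + m}{m} = \frac{-5 + m}{m}$)
$g{\left(Z,O \right)} = 4$ ($g{\left(Z,O \right)} = \left(-2\right)^{2} = 4$)
$118 \left(g{\left(9,d{\left(1 \right)} \right)} - 151\right) = 118 \left(4 - 151\right) = 118 \left(-147\right) = -17346$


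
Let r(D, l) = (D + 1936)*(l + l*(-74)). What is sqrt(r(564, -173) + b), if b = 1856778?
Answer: sqrt(33429278) ≈ 5781.8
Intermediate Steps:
r(D, l) = -73*l*(1936 + D) (r(D, l) = (1936 + D)*(l - 74*l) = (1936 + D)*(-73*l) = -73*l*(1936 + D))
sqrt(r(564, -173) + b) = sqrt(-73*(-173)*(1936 + 564) + 1856778) = sqrt(-73*(-173)*2500 + 1856778) = sqrt(31572500 + 1856778) = sqrt(33429278)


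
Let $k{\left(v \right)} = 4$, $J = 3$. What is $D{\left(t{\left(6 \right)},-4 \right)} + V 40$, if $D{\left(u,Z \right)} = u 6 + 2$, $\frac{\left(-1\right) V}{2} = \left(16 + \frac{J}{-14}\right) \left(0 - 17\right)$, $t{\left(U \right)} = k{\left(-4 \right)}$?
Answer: $\frac{150462}{7} \approx 21495.0$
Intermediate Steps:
$t{\left(U \right)} = 4$
$V = \frac{3757}{7}$ ($V = - 2 \left(16 + \frac{3}{-14}\right) \left(0 - 17\right) = - 2 \left(16 + 3 \left(- \frac{1}{14}\right)\right) \left(-17\right) = - 2 \left(16 - \frac{3}{14}\right) \left(-17\right) = - 2 \cdot \frac{221}{14} \left(-17\right) = \left(-2\right) \left(- \frac{3757}{14}\right) = \frac{3757}{7} \approx 536.71$)
$D{\left(u,Z \right)} = 2 + 6 u$ ($D{\left(u,Z \right)} = 6 u + 2 = 2 + 6 u$)
$D{\left(t{\left(6 \right)},-4 \right)} + V 40 = \left(2 + 6 \cdot 4\right) + \frac{3757}{7} \cdot 40 = \left(2 + 24\right) + \frac{150280}{7} = 26 + \frac{150280}{7} = \frac{150462}{7}$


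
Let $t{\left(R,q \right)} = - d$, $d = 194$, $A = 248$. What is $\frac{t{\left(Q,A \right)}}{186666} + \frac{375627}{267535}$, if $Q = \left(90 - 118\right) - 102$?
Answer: $\frac{35032443896}{24969844155} \approx 1.403$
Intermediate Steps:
$Q = -130$ ($Q = -28 - 102 = -130$)
$t{\left(R,q \right)} = -194$ ($t{\left(R,q \right)} = \left(-1\right) 194 = -194$)
$\frac{t{\left(Q,A \right)}}{186666} + \frac{375627}{267535} = - \frac{194}{186666} + \frac{375627}{267535} = \left(-194\right) \frac{1}{186666} + 375627 \cdot \frac{1}{267535} = - \frac{97}{93333} + \frac{375627}{267535} = \frac{35032443896}{24969844155}$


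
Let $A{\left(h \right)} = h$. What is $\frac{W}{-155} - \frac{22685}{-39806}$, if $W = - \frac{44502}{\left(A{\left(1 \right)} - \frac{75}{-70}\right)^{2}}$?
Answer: $\frac{26935433779}{399147010} \approx 67.482$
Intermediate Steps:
$W = - \frac{8722392}{841}$ ($W = - \frac{44502}{\left(1 - \frac{75}{-70}\right)^{2}} = - \frac{44502}{\left(1 - - \frac{15}{14}\right)^{2}} = - \frac{44502}{\left(1 + \frac{15}{14}\right)^{2}} = - \frac{44502}{\left(\frac{29}{14}\right)^{2}} = - \frac{44502}{\frac{841}{196}} = \left(-44502\right) \frac{196}{841} = - \frac{8722392}{841} \approx -10371.0$)
$\frac{W}{-155} - \frac{22685}{-39806} = - \frac{8722392}{841 \left(-155\right)} - \frac{22685}{-39806} = \left(- \frac{8722392}{841}\right) \left(- \frac{1}{155}\right) - - \frac{1745}{3062} = \frac{8722392}{130355} + \frac{1745}{3062} = \frac{26935433779}{399147010}$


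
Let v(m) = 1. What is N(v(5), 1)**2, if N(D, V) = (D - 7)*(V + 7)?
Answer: 2304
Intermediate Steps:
N(D, V) = (-7 + D)*(7 + V)
N(v(5), 1)**2 = (-49 - 7*1 + 7*1 + 1*1)**2 = (-49 - 7 + 7 + 1)**2 = (-48)**2 = 2304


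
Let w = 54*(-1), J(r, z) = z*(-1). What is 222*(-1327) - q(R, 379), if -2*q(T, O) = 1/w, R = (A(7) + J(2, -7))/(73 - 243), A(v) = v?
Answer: -31816153/108 ≈ -2.9459e+5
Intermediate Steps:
J(r, z) = -z
w = -54
R = -7/85 (R = (7 - 1*(-7))/(73 - 243) = (7 + 7)/(-170) = 14*(-1/170) = -7/85 ≈ -0.082353)
q(T, O) = 1/108 (q(T, O) = -½/(-54) = -½*(-1/54) = 1/108)
222*(-1327) - q(R, 379) = 222*(-1327) - 1*1/108 = -294594 - 1/108 = -31816153/108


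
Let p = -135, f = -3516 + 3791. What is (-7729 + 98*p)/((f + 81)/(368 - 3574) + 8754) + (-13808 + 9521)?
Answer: -60190856185/14032484 ≈ -4289.4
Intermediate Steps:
f = 275
(-7729 + 98*p)/((f + 81)/(368 - 3574) + 8754) + (-13808 + 9521) = (-7729 + 98*(-135))/((275 + 81)/(368 - 3574) + 8754) + (-13808 + 9521) = (-7729 - 13230)/(356/(-3206) + 8754) - 4287 = -20959/(356*(-1/3206) + 8754) - 4287 = -20959/(-178/1603 + 8754) - 4287 = -20959/14032484/1603 - 4287 = -20959*1603/14032484 - 4287 = -33597277/14032484 - 4287 = -60190856185/14032484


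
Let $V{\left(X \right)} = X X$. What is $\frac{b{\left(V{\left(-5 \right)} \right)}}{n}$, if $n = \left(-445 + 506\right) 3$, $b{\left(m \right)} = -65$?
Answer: $- \frac{65}{183} \approx -0.35519$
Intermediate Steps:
$V{\left(X \right)} = X^{2}$
$n = 183$ ($n = 61 \cdot 3 = 183$)
$\frac{b{\left(V{\left(-5 \right)} \right)}}{n} = - \frac{65}{183}$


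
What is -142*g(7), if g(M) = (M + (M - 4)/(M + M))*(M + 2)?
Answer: -64539/7 ≈ -9219.9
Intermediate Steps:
g(M) = (2 + M)*(M + (-4 + M)/(2*M)) (g(M) = (M + (-4 + M)/((2*M)))*(2 + M) = (M + (-4 + M)*(1/(2*M)))*(2 + M) = (M + (-4 + M)/(2*M))*(2 + M) = (2 + M)*(M + (-4 + M)/(2*M)))
-142*g(7) = -142*(-1 + 7² - 4/7 + (5/2)*7) = -142*(-1 + 49 - 4*⅐ + 35/2) = -142*(-1 + 49 - 4/7 + 35/2) = -142*909/14 = -64539/7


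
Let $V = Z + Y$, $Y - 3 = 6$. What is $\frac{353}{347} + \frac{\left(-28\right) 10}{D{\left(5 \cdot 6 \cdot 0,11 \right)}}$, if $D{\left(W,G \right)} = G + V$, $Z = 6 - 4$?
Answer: $- \frac{44697}{3817} \approx -11.71$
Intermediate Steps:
$Y = 9$ ($Y = 3 + 6 = 9$)
$Z = 2$
$V = 11$ ($V = 2 + 9 = 11$)
$D{\left(W,G \right)} = 11 + G$ ($D{\left(W,G \right)} = G + 11 = 11 + G$)
$\frac{353}{347} + \frac{\left(-28\right) 10}{D{\left(5 \cdot 6 \cdot 0,11 \right)}} = \frac{353}{347} + \frac{\left(-28\right) 10}{11 + 11} = 353 \cdot \frac{1}{347} - \frac{280}{22} = \frac{353}{347} - \frac{140}{11} = - \frac{44697}{3817}$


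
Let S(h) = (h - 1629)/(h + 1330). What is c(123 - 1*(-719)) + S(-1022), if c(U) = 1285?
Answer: 35739/28 ≈ 1276.4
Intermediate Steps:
S(h) = (-1629 + h)/(1330 + h)
c(123 - 1*(-719)) + S(-1022) = 1285 + (-1629 - 1022)/(1330 - 1022) = 1285 - 2651/308 = 1285 + (1/308)*(-2651) = 1285 - 241/28 = 35739/28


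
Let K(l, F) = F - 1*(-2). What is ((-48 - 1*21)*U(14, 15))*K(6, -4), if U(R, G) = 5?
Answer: 690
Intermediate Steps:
K(l, F) = 2 + F (K(l, F) = F + 2 = 2 + F)
((-48 - 1*21)*U(14, 15))*K(6, -4) = ((-48 - 1*21)*5)*(2 - 4) = ((-48 - 21)*5)*(-2) = -69*5*(-2) = -345*(-2) = 690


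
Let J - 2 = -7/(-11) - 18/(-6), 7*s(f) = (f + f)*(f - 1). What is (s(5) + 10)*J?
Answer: 620/7 ≈ 88.571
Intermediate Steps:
s(f) = 2*f*(-1 + f)/7 (s(f) = ((f + f)*(f - 1))/7 = ((2*f)*(-1 + f))/7 = (2*f*(-1 + f))/7 = 2*f*(-1 + f)/7)
J = 62/11 (J = 2 + (-7/(-11) - 18/(-6)) = 2 + (-7*(-1/11) - 18*(-⅙)) = 2 + (7/11 + 3) = 2 + 40/11 = 62/11 ≈ 5.6364)
(s(5) + 10)*J = ((2/7)*5*(-1 + 5) + 10)*(62/11) = ((2/7)*5*4 + 10)*(62/11) = (40/7 + 10)*(62/11) = (110/7)*(62/11) = 620/7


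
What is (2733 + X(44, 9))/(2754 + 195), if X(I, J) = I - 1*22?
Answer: 2755/2949 ≈ 0.93421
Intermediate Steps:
X(I, J) = -22 + I (X(I, J) = I - 22 = -22 + I)
(2733 + X(44, 9))/(2754 + 195) = (2733 + (-22 + 44))/(2754 + 195) = (2733 + 22)/2949 = 2755*(1/2949) = 2755/2949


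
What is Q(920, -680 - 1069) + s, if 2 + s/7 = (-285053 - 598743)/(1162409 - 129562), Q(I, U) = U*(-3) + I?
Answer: 6348921019/1032847 ≈ 6147.0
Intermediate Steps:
Q(I, U) = I - 3*U (Q(I, U) = -3*U + I = I - 3*U)
s = -20646430/1032847 (s = -14 + 7*((-285053 - 598743)/(1162409 - 129562)) = -14 + 7*(-883796/1032847) = -14 - 6186572/1032847 = -20646430/1032847 ≈ -19.990)
Q(920, -680 - 1069) + s = (920 - 3*(-680 - 1069)) - 20646430/1032847 = (920 - 3*(-1749)) - 20646430/1032847 = (920 + 5247) - 20646430/1032847 = 6167 - 20646430/1032847 = 6348921019/1032847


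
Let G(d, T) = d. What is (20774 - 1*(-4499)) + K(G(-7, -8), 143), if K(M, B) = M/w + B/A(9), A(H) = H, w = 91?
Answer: 2958791/117 ≈ 25289.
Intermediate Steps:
K(M, B) = B/9 + M/91 (K(M, B) = M/91 + B/9 = B/9 + M/91)
(20774 - 1*(-4499)) + K(G(-7, -8), 143) = (20774 - 1*(-4499)) + ((1/9)*143 + (1/91)*(-7)) = (20774 + 4499) + (143/9 - 1/13) = 25273 + 1850/117 = 2958791/117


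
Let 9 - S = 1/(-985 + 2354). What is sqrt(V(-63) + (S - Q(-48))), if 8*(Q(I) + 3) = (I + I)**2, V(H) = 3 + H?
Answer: I*sqrt(1642801)/37 ≈ 34.641*I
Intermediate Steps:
S = 12320/1369 (S = 9 - 1/(-985 + 2354) = 9 - 1/1369 = 12320/1369 ≈ 8.9993)
Q(I) = -3 + I**2/2 (Q(I) = -3 + (I + I)**2/8 = -3 + (2*I)**2/8 = -3 + (4*I**2)/8 = -3 + I**2/2)
sqrt(V(-63) + (S - Q(-48))) = sqrt((3 - 63) + (12320/1369 - (-3 + (1/2)*(-48)**2))) = sqrt(-60 + (12320/1369 - (-3 + (1/2)*2304))) = sqrt(-60 + (12320/1369 - (-3 + 1152))) = sqrt(-60 + (12320/1369 - 1*1149)) = sqrt(-60 + (12320/1369 - 1149)) = sqrt(-60 - 1560661/1369) = sqrt(-1642801/1369) = I*sqrt(1642801)/37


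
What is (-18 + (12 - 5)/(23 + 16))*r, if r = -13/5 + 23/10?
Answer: 139/26 ≈ 5.3462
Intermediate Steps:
r = -3/10 (r = -13*⅕ + 23*(⅒) = -13/5 + 23/10 = -3/10 ≈ -0.30000)
(-18 + (12 - 5)/(23 + 16))*r = (-18 + (12 - 5)/(23 + 16))*(-3/10) = (-18 + 7/39)*(-3/10) = -695/39*(-3/10) = 139/26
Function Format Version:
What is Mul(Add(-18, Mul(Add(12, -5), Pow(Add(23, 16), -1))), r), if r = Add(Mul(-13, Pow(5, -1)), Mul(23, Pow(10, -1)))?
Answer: Rational(139, 26) ≈ 5.3462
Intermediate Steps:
r = Rational(-3, 10) (r = Add(Mul(-13, Rational(1, 5)), Mul(23, Rational(1, 10))) = Add(Rational(-13, 5), Rational(23, 10)) = Rational(-3, 10) ≈ -0.30000)
Mul(Add(-18, Mul(Add(12, -5), Pow(Add(23, 16), -1))), r) = Mul(Add(-18, Mul(Add(12, -5), Pow(Add(23, 16), -1))), Rational(-3, 10)) = Mul(Add(-18, Mul(7, Pow(39, -1))), Rational(-3, 10)) = Mul(Add(-18, Mul(7, Rational(1, 39))), Rational(-3, 10)) = Mul(Add(-18, Rational(7, 39)), Rational(-3, 10)) = Mul(Rational(-695, 39), Rational(-3, 10)) = Rational(139, 26)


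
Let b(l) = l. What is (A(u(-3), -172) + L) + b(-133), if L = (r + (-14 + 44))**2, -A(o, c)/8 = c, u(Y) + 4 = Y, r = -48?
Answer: 1567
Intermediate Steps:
u(Y) = -4 + Y
A(o, c) = -8*c
L = 324 (L = (-48 + (-14 + 44))**2 = (-48 + 30)**2 = (-18)**2 = 324)
(A(u(-3), -172) + L) + b(-133) = (-8*(-172) + 324) - 133 = (1376 + 324) - 133 = 1700 - 133 = 1567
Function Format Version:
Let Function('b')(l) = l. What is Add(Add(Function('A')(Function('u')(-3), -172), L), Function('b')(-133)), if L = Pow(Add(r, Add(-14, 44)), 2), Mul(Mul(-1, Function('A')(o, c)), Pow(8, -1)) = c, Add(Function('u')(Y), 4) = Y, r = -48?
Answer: 1567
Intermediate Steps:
Function('u')(Y) = Add(-4, Y)
Function('A')(o, c) = Mul(-8, c)
L = 324 (L = Pow(Add(-48, Add(-14, 44)), 2) = Pow(Add(-48, 30), 2) = Pow(-18, 2) = 324)
Add(Add(Function('A')(Function('u')(-3), -172), L), Function('b')(-133)) = Add(Add(Mul(-8, -172), 324), -133) = Add(Add(1376, 324), -133) = Add(1700, -133) = 1567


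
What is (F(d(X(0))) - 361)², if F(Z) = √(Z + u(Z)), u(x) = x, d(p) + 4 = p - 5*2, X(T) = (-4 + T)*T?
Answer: 130293 - 1444*I*√7 ≈ 1.3029e+5 - 3820.5*I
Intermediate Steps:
X(T) = T*(-4 + T)
d(p) = -14 + p (d(p) = -4 + (p - 5*2) = -4 + (p - 10) = -4 + (-10 + p) = -14 + p)
F(Z) = √2*√Z (F(Z) = √(Z + Z) = √(2*Z) = √2*√Z)
(F(d(X(0))) - 361)² = (√2*√(-14 + 0*(-4 + 0)) - 361)² = (√2*√(-14 + 0*(-4)) - 361)² = (√2*√(-14 + 0) - 361)² = (√2*√(-14) - 361)² = (√2*(I*√14) - 361)² = (2*I*√7 - 361)² = (-361 + 2*I*√7)²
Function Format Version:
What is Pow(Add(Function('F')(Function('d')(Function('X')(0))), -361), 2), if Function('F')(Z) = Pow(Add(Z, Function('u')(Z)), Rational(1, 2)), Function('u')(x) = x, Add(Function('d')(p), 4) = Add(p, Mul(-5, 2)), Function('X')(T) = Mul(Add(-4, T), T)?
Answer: Add(130293, Mul(-1444, I, Pow(7, Rational(1, 2)))) ≈ Add(1.3029e+5, Mul(-3820.5, I))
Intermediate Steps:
Function('X')(T) = Mul(T, Add(-4, T))
Function('d')(p) = Add(-14, p) (Function('d')(p) = Add(-4, Add(p, Mul(-5, 2))) = Add(-4, Add(p, -10)) = Add(-4, Add(-10, p)) = Add(-14, p))
Function('F')(Z) = Mul(Pow(2, Rational(1, 2)), Pow(Z, Rational(1, 2))) (Function('F')(Z) = Pow(Add(Z, Z), Rational(1, 2)) = Pow(Mul(2, Z), Rational(1, 2)) = Mul(Pow(2, Rational(1, 2)), Pow(Z, Rational(1, 2))))
Pow(Add(Function('F')(Function('d')(Function('X')(0))), -361), 2) = Pow(Add(Mul(Pow(2, Rational(1, 2)), Pow(Add(-14, Mul(0, Add(-4, 0))), Rational(1, 2))), -361), 2) = Pow(Add(Mul(Pow(2, Rational(1, 2)), Pow(Add(-14, Mul(0, -4)), Rational(1, 2))), -361), 2) = Pow(Add(Mul(Pow(2, Rational(1, 2)), Pow(Add(-14, 0), Rational(1, 2))), -361), 2) = Pow(Add(Mul(Pow(2, Rational(1, 2)), Pow(-14, Rational(1, 2))), -361), 2) = Pow(Add(Mul(Pow(2, Rational(1, 2)), Mul(I, Pow(14, Rational(1, 2)))), -361), 2) = Pow(Add(Mul(2, I, Pow(7, Rational(1, 2))), -361), 2) = Pow(Add(-361, Mul(2, I, Pow(7, Rational(1, 2)))), 2)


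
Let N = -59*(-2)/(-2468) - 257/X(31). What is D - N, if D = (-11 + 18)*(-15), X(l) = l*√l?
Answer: -129511/1234 + 257*√31/961 ≈ -103.46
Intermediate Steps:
X(l) = l^(3/2)
D = -105 (D = 7*(-15) = -105)
N = -59/1234 - 257*√31/961 (N = -59*(-2)/(-2468) - 257*√31/961 = 118*(-1/2468) - 257*√31/961 = -59/1234 - 257*√31/961 ≈ -1.5368)
D - N = -105 - (-59/1234 - 257*√31/961) = -105 + (59/1234 + 257*√31/961) = -129511/1234 + 257*√31/961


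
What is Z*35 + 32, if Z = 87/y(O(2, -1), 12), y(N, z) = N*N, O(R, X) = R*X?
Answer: 3173/4 ≈ 793.25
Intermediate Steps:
y(N, z) = N²
Z = 87/4 (Z = 87/((2*(-1))²) = 87/((-2)²) = 87/4 ≈ 21.750)
Z*35 + 32 = (87/4)*35 + 32 = 3045/4 + 32 = 3173/4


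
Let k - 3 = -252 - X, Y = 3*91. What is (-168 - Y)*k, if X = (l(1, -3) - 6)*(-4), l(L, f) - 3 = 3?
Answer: 109809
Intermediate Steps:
l(L, f) = 6 (l(L, f) = 3 + 3 = 6)
Y = 273
X = 0 (X = (6 - 6)*(-4) = 0*(-4) = 0)
k = -249 (k = 3 + (-252 - 1*0) = 3 + (-252 + 0) = 3 - 252 = -249)
(-168 - Y)*k = (-168 - 1*273)*(-249) = (-168 - 273)*(-249) = -441*(-249) = 109809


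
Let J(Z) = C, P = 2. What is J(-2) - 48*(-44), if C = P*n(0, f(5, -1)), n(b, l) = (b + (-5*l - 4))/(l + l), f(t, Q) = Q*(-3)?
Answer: 6317/3 ≈ 2105.7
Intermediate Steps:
f(t, Q) = -3*Q
n(b, l) = (-4 + b - 5*l)/(2*l) (n(b, l) = (b + (-4 - 5*l))/((2*l)) = (-4 + b - 5*l)*(1/(2*l)) = (-4 + b - 5*l)/(2*l))
C = -19/3 (C = 2*((-4 + 0 - (-15)*(-1))/(2*((-3*(-1))))) = 2*((½)*(-4 + 0 - 5*3)/3) = 2*((½)*(⅓)*(-4 + 0 - 15)) = 2*((½)*(⅓)*(-19)) = 2*(-19/6) = -19/3 ≈ -6.3333)
J(Z) = -19/3
J(-2) - 48*(-44) = -19/3 - 48*(-44) = -19/3 + 2112 = 6317/3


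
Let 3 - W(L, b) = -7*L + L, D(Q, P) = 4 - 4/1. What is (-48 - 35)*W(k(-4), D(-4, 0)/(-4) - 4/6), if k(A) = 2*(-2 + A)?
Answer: 5727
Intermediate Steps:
D(Q, P) = 0 (D(Q, P) = 4 - 4 = 0)
k(A) = -4 + 2*A
W(L, b) = 3 + 6*L (W(L, b) = 3 - (-7*L + L) = 3 - (-6)*L = 3 + 6*L)
(-48 - 35)*W(k(-4), D(-4, 0)/(-4) - 4/6) = (-48 - 35)*(3 + 6*(-4 + 2*(-4))) = -83*(3 + 6*(-4 - 8)) = -83*(3 + 6*(-12)) = -83*(3 - 72) = -83*(-69) = 5727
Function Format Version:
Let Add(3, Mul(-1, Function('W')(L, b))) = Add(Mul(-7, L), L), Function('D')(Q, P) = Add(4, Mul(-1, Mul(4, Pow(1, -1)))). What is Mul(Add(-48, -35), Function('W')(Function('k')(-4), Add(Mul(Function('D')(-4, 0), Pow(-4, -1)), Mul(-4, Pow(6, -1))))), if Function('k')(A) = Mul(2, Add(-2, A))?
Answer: 5727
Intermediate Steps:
Function('D')(Q, P) = 0 (Function('D')(Q, P) = Add(4, Mul(-1, Mul(4, 1))) = Add(4, Mul(-1, 4)) = Add(4, -4) = 0)
Function('k')(A) = Add(-4, Mul(2, A))
Function('W')(L, b) = Add(3, Mul(6, L)) (Function('W')(L, b) = Add(3, Mul(-1, Add(Mul(-7, L), L))) = Add(3, Mul(-1, Mul(-6, L))) = Add(3, Mul(6, L)))
Mul(Add(-48, -35), Function('W')(Function('k')(-4), Add(Mul(Function('D')(-4, 0), Pow(-4, -1)), Mul(-4, Pow(6, -1))))) = Mul(Add(-48, -35), Add(3, Mul(6, Add(-4, Mul(2, -4))))) = Mul(-83, Add(3, Mul(6, Add(-4, -8)))) = Mul(-83, Add(3, Mul(6, -12))) = Mul(-83, Add(3, -72)) = Mul(-83, -69) = 5727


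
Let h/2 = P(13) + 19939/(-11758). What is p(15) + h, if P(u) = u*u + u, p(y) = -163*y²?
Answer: -213492308/5879 ≈ -36314.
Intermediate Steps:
P(u) = u + u² (P(u) = u² + u = u + u²)
h = 2120017/5879 (h = 2*(13*(1 + 13) + 19939/(-11758)) = 2*(13*14 + 19939*(-1/11758)) = 2*(182 - 19939/11758) = 2*(2120017/11758) = 2120017/5879 ≈ 360.61)
p(15) + h = -163*15² + 2120017/5879 = -163*225 + 2120017/5879 = -36675 + 2120017/5879 = -213492308/5879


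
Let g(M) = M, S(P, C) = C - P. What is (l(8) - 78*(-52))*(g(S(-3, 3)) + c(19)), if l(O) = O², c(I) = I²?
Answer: 1512040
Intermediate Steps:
(l(8) - 78*(-52))*(g(S(-3, 3)) + c(19)) = (8² - 78*(-52))*((3 - 1*(-3)) + 19²) = (64 + 4056)*((3 + 3) + 361) = 4120*(6 + 361) = 4120*367 = 1512040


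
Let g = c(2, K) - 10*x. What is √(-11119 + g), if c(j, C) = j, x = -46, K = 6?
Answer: I*√10657 ≈ 103.23*I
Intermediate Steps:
g = 462 (g = 2 - 10*(-46) = 2 + 460 = 462)
√(-11119 + g) = √(-11119 + 462) = √(-10657) = I*√10657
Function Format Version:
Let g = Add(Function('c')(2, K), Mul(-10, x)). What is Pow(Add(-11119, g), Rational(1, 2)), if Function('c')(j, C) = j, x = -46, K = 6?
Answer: Mul(I, Pow(10657, Rational(1, 2))) ≈ Mul(103.23, I)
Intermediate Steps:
g = 462 (g = Add(2, Mul(-10, -46)) = Add(2, 460) = 462)
Pow(Add(-11119, g), Rational(1, 2)) = Pow(Add(-11119, 462), Rational(1, 2)) = Pow(-10657, Rational(1, 2)) = Mul(I, Pow(10657, Rational(1, 2)))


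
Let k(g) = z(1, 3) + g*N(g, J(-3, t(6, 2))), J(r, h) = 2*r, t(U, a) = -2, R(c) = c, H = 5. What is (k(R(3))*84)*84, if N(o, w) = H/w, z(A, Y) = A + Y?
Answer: 10584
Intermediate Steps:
N(o, w) = 5/w
k(g) = 4 - 5*g/6 (k(g) = (1 + 3) + g*(5/((2*(-3)))) = 4 + g*(5/(-6)) = 4 + g*(5*(-1/6)) = 4 + g*(-5/6) = 4 - 5*g/6)
(k(R(3))*84)*84 = ((4 - 5/6*3)*84)*84 = ((4 - 5/2)*84)*84 = ((3/2)*84)*84 = 126*84 = 10584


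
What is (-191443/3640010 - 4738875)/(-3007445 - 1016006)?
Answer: 17249552580193/14645401874510 ≈ 1.1778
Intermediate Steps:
(-191443/3640010 - 4738875)/(-3007445 - 1016006) = (-191443*1/3640010 - 4738875)/(-4023451) = (-191443/3640010 - 4738875)*(-1/4023451) = -17249552580193/3640010*(-1/4023451) = 17249552580193/14645401874510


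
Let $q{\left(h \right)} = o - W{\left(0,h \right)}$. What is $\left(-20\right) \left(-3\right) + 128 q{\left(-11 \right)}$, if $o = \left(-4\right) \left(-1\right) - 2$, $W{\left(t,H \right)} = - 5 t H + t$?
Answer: $316$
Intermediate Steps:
$W{\left(t,H \right)} = t - 5 H t$ ($W{\left(t,H \right)} = - 5 H t + t = t - 5 H t$)
$o = 2$ ($o = 4 - 2 = 2$)
$q{\left(h \right)} = 2$ ($q{\left(h \right)} = 2 - 0 \left(1 - 5 h\right) = 2 - 0 = 2 + 0 = 2$)
$\left(-20\right) \left(-3\right) + 128 q{\left(-11 \right)} = \left(-20\right) \left(-3\right) + 128 \cdot 2 = 60 + 256 = 316$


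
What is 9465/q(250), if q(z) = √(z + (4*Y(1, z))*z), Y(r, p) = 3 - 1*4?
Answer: -631*I*√30/10 ≈ -345.61*I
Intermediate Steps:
Y(r, p) = -1 (Y(r, p) = 3 - 4 = -1)
q(z) = √3*√(-z) (q(z) = √(z + (4*(-1))*z) = √(z - 4*z) = √(-3*z) = √3*√(-z))
9465/q(250) = 9465/((√3*√(-1*250))) = 9465/((√3*√(-250))) = 9465/((√3*(5*I*√10))) = 9465/((5*I*√30)) = 9465*(-I*√30/150) = -631*I*√30/10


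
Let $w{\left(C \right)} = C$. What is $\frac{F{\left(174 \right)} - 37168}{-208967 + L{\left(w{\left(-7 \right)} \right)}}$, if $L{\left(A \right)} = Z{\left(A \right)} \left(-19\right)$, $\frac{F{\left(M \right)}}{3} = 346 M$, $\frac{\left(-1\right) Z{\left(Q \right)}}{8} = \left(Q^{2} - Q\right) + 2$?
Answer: $- \frac{20492}{28593} \approx -0.71668$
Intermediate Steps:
$Z{\left(Q \right)} = -16 - 8 Q^{2} + 8 Q$ ($Z{\left(Q \right)} = - 8 \left(\left(Q^{2} - Q\right) + 2\right) = - 8 \left(2 + Q^{2} - Q\right) = -16 - 8 Q^{2} + 8 Q$)
$F{\left(M \right)} = 1038 M$ ($F{\left(M \right)} = 3 \cdot 346 M = 1038 M$)
$L{\left(A \right)} = 304 - 152 A + 152 A^{2}$ ($L{\left(A \right)} = \left(-16 - 8 A^{2} + 8 A\right) \left(-19\right) = 304 - 152 A + 152 A^{2}$)
$\frac{F{\left(174 \right)} - 37168}{-208967 + L{\left(w{\left(-7 \right)} \right)}} = \frac{1038 \cdot 174 - 37168}{-208967 + \left(304 - -1064 + 152 \left(-7\right)^{2}\right)} = \frac{180612 - 37168}{-208967 + \left(304 + 1064 + 152 \cdot 49\right)} = \frac{143444}{-208967 + \left(304 + 1064 + 7448\right)} = \frac{143444}{-208967 + 8816} = \frac{143444}{-200151} = 143444 \left(- \frac{1}{200151}\right) = - \frac{20492}{28593}$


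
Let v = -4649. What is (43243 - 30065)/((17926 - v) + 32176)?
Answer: 13178/54751 ≈ 0.24069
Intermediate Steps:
(43243 - 30065)/((17926 - v) + 32176) = (43243 - 30065)/((17926 - 1*(-4649)) + 32176) = 13178/((17926 + 4649) + 32176) = 13178/(22575 + 32176) = 13178/54751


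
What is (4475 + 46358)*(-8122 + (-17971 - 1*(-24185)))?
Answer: -96989364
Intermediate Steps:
(4475 + 46358)*(-8122 + (-17971 - 1*(-24185))) = 50833*(-8122 + (-17971 + 24185)) = 50833*(-8122 + 6214) = 50833*(-1908) = -96989364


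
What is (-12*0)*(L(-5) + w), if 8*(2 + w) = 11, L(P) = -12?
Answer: 0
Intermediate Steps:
w = -5/8 (w = -2 + (⅛)*11 = -2 + 11/8 = -5/8 ≈ -0.62500)
(-12*0)*(L(-5) + w) = (-12*0)*(-12 - 5/8) = 0*(-101/8) = 0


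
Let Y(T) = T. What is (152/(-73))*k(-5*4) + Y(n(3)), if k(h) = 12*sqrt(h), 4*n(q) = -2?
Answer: -1/2 - 3648*I*sqrt(5)/73 ≈ -0.5 - 111.74*I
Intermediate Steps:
n(q) = -1/2 (n(q) = (1/4)*(-2) = -1/2)
(152/(-73))*k(-5*4) + Y(n(3)) = (152/(-73))*(12*sqrt(-5*4)) - 1/2 = (152*(-1/73))*(12*sqrt(-20)) - 1/2 = -1824*2*I*sqrt(5)/73 - 1/2 = -3648*I*sqrt(5)/73 - 1/2 = -1/2 - 3648*I*sqrt(5)/73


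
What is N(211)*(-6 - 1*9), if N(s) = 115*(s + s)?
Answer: -727950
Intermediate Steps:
N(s) = 230*s (N(s) = 115*(2*s) = 230*s)
N(211)*(-6 - 1*9) = (230*211)*(-6 - 1*9) = 48530*(-6 - 9) = 48530*(-15) = -727950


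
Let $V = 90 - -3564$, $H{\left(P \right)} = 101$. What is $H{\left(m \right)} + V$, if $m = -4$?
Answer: $3755$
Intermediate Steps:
$V = 3654$ ($V = 90 + 3564 = 3654$)
$H{\left(m \right)} + V = 101 + 3654 = 3755$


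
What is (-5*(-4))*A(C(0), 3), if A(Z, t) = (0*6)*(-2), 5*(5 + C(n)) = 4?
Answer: 0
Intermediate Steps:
C(n) = -21/5 (C(n) = -5 + (1/5)*4 = -5 + 4/5 = -21/5)
A(Z, t) = 0 (A(Z, t) = 0*(-2) = 0)
(-5*(-4))*A(C(0), 3) = -5*(-4)*0 = 20*0 = 0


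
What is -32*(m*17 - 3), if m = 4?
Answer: -2080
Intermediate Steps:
-32*(m*17 - 3) = -32*(4*17 - 3) = -32*(68 - 3) = -32*65 = -2080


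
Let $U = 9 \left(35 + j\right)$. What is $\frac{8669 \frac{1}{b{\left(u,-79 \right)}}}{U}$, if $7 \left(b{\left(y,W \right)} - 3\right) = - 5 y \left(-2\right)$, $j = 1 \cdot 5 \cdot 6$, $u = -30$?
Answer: $- \frac{60683}{163215} \approx -0.3718$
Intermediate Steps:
$j = 30$ ($j = 5 \cdot 6 = 30$)
$b{\left(y,W \right)} = 3 + \frac{10 y}{7}$ ($b{\left(y,W \right)} = 3 + \frac{- 5 y \left(-2\right)}{7} = 3 + \frac{10 y}{7}$)
$U = 585$ ($U = 9 \left(35 + 30\right) = 9 \cdot 65 = 585$)
$\frac{8669 \frac{1}{b{\left(u,-79 \right)}}}{U} = \frac{8669 \frac{1}{3 + \frac{10}{7} \left(-30\right)}}{585} = \frac{8669}{3 - \frac{300}{7}} \cdot \frac{1}{585} = \frac{8669}{- \frac{279}{7}} \cdot \frac{1}{585} = 8669 \left(- \frac{7}{279}\right) \frac{1}{585} = \left(- \frac{60683}{279}\right) \frac{1}{585} = - \frac{60683}{163215}$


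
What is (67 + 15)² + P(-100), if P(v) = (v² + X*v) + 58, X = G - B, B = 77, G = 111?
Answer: 13382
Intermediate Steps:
X = 34 (X = 111 - 1*77 = 111 - 77 = 34)
P(v) = 58 + v² + 34*v (P(v) = (v² + 34*v) + 58 = 58 + v² + 34*v)
(67 + 15)² + P(-100) = (67 + 15)² + (58 + (-100)² + 34*(-100)) = 82² + (58 + 10000 - 3400) = 6724 + 6658 = 13382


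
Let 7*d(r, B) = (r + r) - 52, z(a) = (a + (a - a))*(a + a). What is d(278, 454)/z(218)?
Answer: 9/11881 ≈ 0.00075751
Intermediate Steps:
z(a) = 2*a² (z(a) = (a + 0)*(2*a) = a*(2*a) = 2*a²)
d(r, B) = -52/7 + 2*r/7 (d(r, B) = ((r + r) - 52)/7 = (2*r - 52)/7 = (-52 + 2*r)/7 = -52/7 + 2*r/7)
d(278, 454)/z(218) = (-52/7 + (2/7)*278)/((2*218²)) = (-52/7 + 556/7)/((2*47524)) = 72/95048 = 72*(1/95048) = 9/11881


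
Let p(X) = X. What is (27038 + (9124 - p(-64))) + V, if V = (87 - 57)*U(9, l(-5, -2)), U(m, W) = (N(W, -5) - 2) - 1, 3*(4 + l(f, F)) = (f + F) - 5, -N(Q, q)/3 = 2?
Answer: 35956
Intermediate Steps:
N(Q, q) = -6 (N(Q, q) = -3*2 = -6)
l(f, F) = -17/3 + F/3 + f/3 (l(f, F) = -4 + ((f + F) - 5)/3 = -4 + ((F + f) - 5)/3 = -4 + (-5 + F + f)/3 = -4 + (-5/3 + F/3 + f/3) = -17/3 + F/3 + f/3)
U(m, W) = -9 (U(m, W) = (-6 - 2) - 1 = -8 - 1 = -9)
V = -270 (V = (87 - 57)*(-9) = 30*(-9) = -270)
(27038 + (9124 - p(-64))) + V = (27038 + (9124 - 1*(-64))) - 270 = (27038 + (9124 + 64)) - 270 = (27038 + 9188) - 270 = 36226 - 270 = 35956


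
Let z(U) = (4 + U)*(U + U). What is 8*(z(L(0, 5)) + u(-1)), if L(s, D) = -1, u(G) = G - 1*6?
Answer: -104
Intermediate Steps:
u(G) = -6 + G (u(G) = G - 6 = -6 + G)
z(U) = 2*U*(4 + U) (z(U) = (4 + U)*(2*U) = 2*U*(4 + U))
8*(z(L(0, 5)) + u(-1)) = 8*(2*(-1)*(4 - 1) + (-6 - 1)) = 8*(2*(-1)*3 - 7) = 8*(-6 - 7) = 8*(-13) = -104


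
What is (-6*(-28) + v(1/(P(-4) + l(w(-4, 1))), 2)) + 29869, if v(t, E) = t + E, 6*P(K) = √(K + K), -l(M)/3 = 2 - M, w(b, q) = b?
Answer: 43826820/1459 - 3*I*√2/2918 ≈ 30039.0 - 0.001454*I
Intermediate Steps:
l(M) = -6 + 3*M (l(M) = -3*(2 - M) = -6 + 3*M)
P(K) = √2*√K/6 (P(K) = √(K + K)/6 = √(2*K)/6 = (√2*√K)/6 = √2*√K/6)
v(t, E) = E + t
(-6*(-28) + v(1/(P(-4) + l(w(-4, 1))), 2)) + 29869 = (-6*(-28) + (2 + 1/(√2*√(-4)/6 + (-6 + 3*(-4))))) + 29869 = (168 + (2 + 1/(√2*(2*I)/6 + (-6 - 12)))) + 29869 = (168 + (2 + 1/(I*√2/3 - 18))) + 29869 = (168 + (2 + 1/(-18 + I*√2/3))) + 29869 = (170 + 1/(-18 + I*√2/3)) + 29869 = 30039 + 1/(-18 + I*√2/3)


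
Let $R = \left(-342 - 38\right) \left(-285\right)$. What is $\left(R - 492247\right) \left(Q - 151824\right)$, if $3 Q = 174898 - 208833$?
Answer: $\frac{187906349429}{3} \approx 6.2635 \cdot 10^{10}$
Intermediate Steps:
$Q = - \frac{33935}{3}$ ($Q = \frac{174898 - 208833}{3} = \frac{1}{3} \left(-33935\right) = - \frac{33935}{3} \approx -11312.0$)
$R = 108300$ ($R = \left(-380\right) \left(-285\right) = 108300$)
$\left(R - 492247\right) \left(Q - 151824\right) = \left(108300 - 492247\right) \left(- \frac{33935}{3} - 151824\right) = \left(-383947\right) \left(- \frac{489407}{3}\right) = \frac{187906349429}{3}$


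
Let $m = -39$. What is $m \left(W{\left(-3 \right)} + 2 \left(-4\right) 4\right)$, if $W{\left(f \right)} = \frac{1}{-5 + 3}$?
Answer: $\frac{2535}{2} \approx 1267.5$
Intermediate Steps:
$W{\left(f \right)} = - \frac{1}{2}$ ($W{\left(f \right)} = \frac{1}{-2} = - \frac{1}{2}$)
$m \left(W{\left(-3 \right)} + 2 \left(-4\right) 4\right) = - 39 \left(- \frac{1}{2} + 2 \left(-4\right) 4\right) = - 39 \left(- \frac{1}{2} - 32\right) = \left(-39\right) \left(- \frac{65}{2}\right) = \frac{2535}{2}$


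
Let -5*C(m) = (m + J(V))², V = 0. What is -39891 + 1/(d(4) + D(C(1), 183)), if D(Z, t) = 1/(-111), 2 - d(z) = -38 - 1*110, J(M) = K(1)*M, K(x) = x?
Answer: -664145148/16649 ≈ -39891.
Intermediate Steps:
J(M) = M (J(M) = 1*M = M)
d(z) = 150 (d(z) = 2 - (-38 - 1*110) = 2 - (-38 - 110) = 2 - 1*(-148) = 2 + 148 = 150)
C(m) = -m²/5 (C(m) = -(m + 0)²/5 = -m²/5)
D(Z, t) = -1/111
-39891 + 1/(d(4) + D(C(1), 183)) = -39891 + 1/(150 - 1/111) = -39891 + 1/(16649/111) = -39891 + 111/16649 = -664145148/16649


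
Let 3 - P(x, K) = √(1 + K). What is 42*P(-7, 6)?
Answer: 126 - 42*√7 ≈ 14.878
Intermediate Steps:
P(x, K) = 3 - √(1 + K)
42*P(-7, 6) = 42*(3 - √(1 + 6)) = 42*(3 - √7) = 126 - 42*√7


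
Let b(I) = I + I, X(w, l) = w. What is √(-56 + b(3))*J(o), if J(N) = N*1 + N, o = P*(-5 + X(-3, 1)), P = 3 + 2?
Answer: -400*I*√2 ≈ -565.69*I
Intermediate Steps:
P = 5
o = -40 (o = 5*(-5 - 3) = 5*(-8) = -40)
b(I) = 2*I
J(N) = 2*N (J(N) = N + N = 2*N)
√(-56 + b(3))*J(o) = √(-56 + 2*3)*(2*(-40)) = √(-56 + 6)*(-80) = √(-50)*(-80) = (5*I*√2)*(-80) = -400*I*√2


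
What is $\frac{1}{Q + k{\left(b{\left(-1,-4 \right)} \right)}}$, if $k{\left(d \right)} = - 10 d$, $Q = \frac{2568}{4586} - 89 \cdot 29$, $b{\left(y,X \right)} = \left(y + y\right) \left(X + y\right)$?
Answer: $- \frac{2293}{6146249} \approx -0.00037307$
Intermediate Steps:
$b{\left(y,X \right)} = 2 y \left(X + y\right)$
$Q = - \frac{5916949}{2293}$ ($Q = 2568 \cdot \frac{1}{4586} - 2581 = \frac{1284}{2293} - 2581 = - \frac{5916949}{2293} \approx -2580.4$)
$\frac{1}{Q + k{\left(b{\left(-1,-4 \right)} \right)}} = \frac{1}{- \frac{5916949}{2293} - 10 \cdot 2 \left(-1\right) \left(-4 - 1\right)} = \frac{1}{- \frac{5916949}{2293} - 10 \cdot 2 \left(-1\right) \left(-5\right)} = \frac{1}{- \frac{5916949}{2293} - 100} = \frac{1}{- \frac{6146249}{2293}} = - \frac{2293}{6146249}$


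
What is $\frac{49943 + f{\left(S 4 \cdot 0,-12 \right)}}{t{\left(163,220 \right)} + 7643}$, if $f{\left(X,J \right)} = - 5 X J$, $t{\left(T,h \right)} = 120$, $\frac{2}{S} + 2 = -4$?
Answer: $\frac{49943}{7763} \approx 6.4335$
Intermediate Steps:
$S = - \frac{1}{3}$ ($S = \frac{2}{-2 - 4} = \frac{2}{-6} = 2 \left(- \frac{1}{6}\right) = - \frac{1}{3} \approx -0.33333$)
$f{\left(X,J \right)} = - 5 J X$
$\frac{49943 + f{\left(S 4 \cdot 0,-12 \right)}}{t{\left(163,220 \right)} + 7643} = \frac{49943 - - 60 \left(- \frac{1}{3}\right) 4 \cdot 0}{120 + 7643} = \frac{49943 - - 60 \left(\left(- \frac{4}{3}\right) 0\right)}{7763} = \left(49943 - \left(-60\right) 0\right) \frac{1}{7763} = \left(49943 + 0\right) \frac{1}{7763} = 49943 \cdot \frac{1}{7763} = \frac{49943}{7763}$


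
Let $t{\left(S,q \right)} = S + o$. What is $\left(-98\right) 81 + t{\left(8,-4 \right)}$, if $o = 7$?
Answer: $-7923$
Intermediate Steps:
$t{\left(S,q \right)} = 7 + S$ ($t{\left(S,q \right)} = S + 7 = 7 + S$)
$\left(-98\right) 81 + t{\left(8,-4 \right)} = \left(-98\right) 81 + \left(7 + 8\right) = -7938 + 15 = -7923$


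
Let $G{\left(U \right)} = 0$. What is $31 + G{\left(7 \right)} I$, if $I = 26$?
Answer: $31$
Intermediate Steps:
$31 + G{\left(7 \right)} I = 31 + 0 \cdot 26 = 31 + 0 = 31$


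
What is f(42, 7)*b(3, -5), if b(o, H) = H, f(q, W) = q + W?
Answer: -245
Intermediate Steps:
f(q, W) = W + q
f(42, 7)*b(3, -5) = (7 + 42)*(-5) = 49*(-5) = -245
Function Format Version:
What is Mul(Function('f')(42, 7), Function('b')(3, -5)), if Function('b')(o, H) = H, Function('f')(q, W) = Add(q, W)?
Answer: -245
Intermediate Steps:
Function('f')(q, W) = Add(W, q)
Mul(Function('f')(42, 7), Function('b')(3, -5)) = Mul(Add(7, 42), -5) = Mul(49, -5) = -245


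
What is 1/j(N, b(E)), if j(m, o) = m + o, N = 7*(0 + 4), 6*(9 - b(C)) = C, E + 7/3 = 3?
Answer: 9/332 ≈ 0.027108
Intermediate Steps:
E = ⅔ (E = -7/3 + 3 = ⅔ ≈ 0.66667)
b(C) = 9 - C/6
N = 28 (N = 7*4 = 28)
1/j(N, b(E)) = 1/(28 + (9 - ⅙*⅔)) = 1/(28 + (9 - ⅑)) = 1/(28 + 80/9) = 1/(332/9) = 9/332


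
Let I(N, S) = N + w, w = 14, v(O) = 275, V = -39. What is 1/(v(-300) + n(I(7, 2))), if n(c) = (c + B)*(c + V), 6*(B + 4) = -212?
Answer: 1/605 ≈ 0.0016529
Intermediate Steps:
B = -118/3 (B = -4 + (⅙)*(-212) = -4 - 106/3 = -118/3 ≈ -39.333)
I(N, S) = 14 + N (I(N, S) = N + 14 = 14 + N)
n(c) = (-39 + c)*(-118/3 + c) (n(c) = (c - 118/3)*(c - 39) = (-118/3 + c)*(-39 + c) = (-39 + c)*(-118/3 + c))
1/(v(-300) + n(I(7, 2))) = 1/(275 + (1534 + (14 + 7)² - 235*(14 + 7)/3)) = 1/(275 + (1534 + 21² - 235/3*21)) = 1/(275 + (1534 + 441 - 1645)) = 1/(275 + 330) = 1/605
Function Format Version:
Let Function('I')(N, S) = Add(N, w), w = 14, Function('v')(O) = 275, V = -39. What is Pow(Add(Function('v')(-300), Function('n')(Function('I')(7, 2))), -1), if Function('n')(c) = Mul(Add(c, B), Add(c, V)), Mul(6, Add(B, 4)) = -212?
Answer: Rational(1, 605) ≈ 0.0016529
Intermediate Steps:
B = Rational(-118, 3) (B = Add(-4, Mul(Rational(1, 6), -212)) = Add(-4, Rational(-106, 3)) = Rational(-118, 3) ≈ -39.333)
Function('I')(N, S) = Add(14, N) (Function('I')(N, S) = Add(N, 14) = Add(14, N))
Function('n')(c) = Mul(Add(-39, c), Add(Rational(-118, 3), c)) (Function('n')(c) = Mul(Add(c, Rational(-118, 3)), Add(c, -39)) = Mul(Add(Rational(-118, 3), c), Add(-39, c)) = Mul(Add(-39, c), Add(Rational(-118, 3), c)))
Pow(Add(Function('v')(-300), Function('n')(Function('I')(7, 2))), -1) = Pow(Add(275, Add(1534, Pow(Add(14, 7), 2), Mul(Rational(-235, 3), Add(14, 7)))), -1) = Pow(Add(275, Add(1534, Pow(21, 2), Mul(Rational(-235, 3), 21))), -1) = Pow(Add(275, Add(1534, 441, -1645)), -1) = Pow(Add(275, 330), -1) = Pow(605, -1) = Rational(1, 605)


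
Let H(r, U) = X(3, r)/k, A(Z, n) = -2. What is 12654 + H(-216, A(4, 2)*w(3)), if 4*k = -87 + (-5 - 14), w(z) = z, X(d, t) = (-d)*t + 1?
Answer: 669364/53 ≈ 12630.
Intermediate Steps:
X(d, t) = 1 - d*t (X(d, t) = -d*t + 1 = 1 - d*t)
k = -53/2 (k = (-87 + (-5 - 14))/4 = (-87 - 19)/4 = (¼)*(-106) = -53/2 ≈ -26.500)
H(r, U) = -2/53 + 6*r/53 (H(r, U) = (1 - 1*3*r)/(-53/2) = (1 - 3*r)*(-2/53) = -2/53 + 6*r/53)
12654 + H(-216, A(4, 2)*w(3)) = 12654 + (-2/53 + (6/53)*(-216)) = 12654 + (-2/53 - 1296/53) = 12654 - 1298/53 = 669364/53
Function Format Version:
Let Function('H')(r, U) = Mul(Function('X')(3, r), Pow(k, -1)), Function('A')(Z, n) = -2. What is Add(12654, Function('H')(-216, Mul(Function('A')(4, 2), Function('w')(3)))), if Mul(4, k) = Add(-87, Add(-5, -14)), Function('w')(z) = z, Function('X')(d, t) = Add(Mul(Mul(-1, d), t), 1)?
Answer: Rational(669364, 53) ≈ 12630.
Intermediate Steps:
Function('X')(d, t) = Add(1, Mul(-1, d, t)) (Function('X')(d, t) = Add(Mul(-1, d, t), 1) = Add(1, Mul(-1, d, t)))
k = Rational(-53, 2) (k = Mul(Rational(1, 4), Add(-87, Add(-5, -14))) = Mul(Rational(1, 4), Add(-87, -19)) = Mul(Rational(1, 4), -106) = Rational(-53, 2) ≈ -26.500)
Function('H')(r, U) = Add(Rational(-2, 53), Mul(Rational(6, 53), r)) (Function('H')(r, U) = Mul(Add(1, Mul(-1, 3, r)), Pow(Rational(-53, 2), -1)) = Mul(Add(1, Mul(-3, r)), Rational(-2, 53)) = Add(Rational(-2, 53), Mul(Rational(6, 53), r)))
Add(12654, Function('H')(-216, Mul(Function('A')(4, 2), Function('w')(3)))) = Add(12654, Add(Rational(-2, 53), Mul(Rational(6, 53), -216))) = Add(12654, Add(Rational(-2, 53), Rational(-1296, 53))) = Add(12654, Rational(-1298, 53)) = Rational(669364, 53)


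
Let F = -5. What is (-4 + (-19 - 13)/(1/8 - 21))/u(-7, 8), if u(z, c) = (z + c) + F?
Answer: 103/167 ≈ 0.61677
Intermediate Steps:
u(z, c) = -5 + c + z (u(z, c) = (z + c) - 5 = (c + z) - 5 = -5 + c + z)
(-4 + (-19 - 13)/(1/8 - 21))/u(-7, 8) = (-4 + (-19 - 13)/(1/8 - 21))/(-5 + 8 - 7) = (-4 - 32/(1*(1/8) - 21))/(-4) = -(-4 - 32/(1/8 - 21))/4 = -(-4 - 32/(-167/8))/4 = -(-4 - 32*(-8/167))/4 = -(-4 + 256/167)/4 = -1/4*(-412/167) = 103/167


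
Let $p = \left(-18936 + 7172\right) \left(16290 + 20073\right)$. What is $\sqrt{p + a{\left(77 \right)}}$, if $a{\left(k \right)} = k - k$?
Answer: $34 i \sqrt{370047} \approx 20683.0 i$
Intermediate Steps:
$a{\left(k \right)} = 0$
$p = -427774332$ ($p = \left(-11764\right) 36363 = -427774332$)
$\sqrt{p + a{\left(77 \right)}} = \sqrt{-427774332 + 0} = \sqrt{-427774332} = 34 i \sqrt{370047}$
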